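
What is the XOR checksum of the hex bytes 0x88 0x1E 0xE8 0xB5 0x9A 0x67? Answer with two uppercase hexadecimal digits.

XOR the bytes together:
  start with 0x88
  0x88 ⊕ 0x1E = 0x96
  0x96 ⊕ 0xE8 = 0x7E
  0x7E ⊕ 0xB5 = 0xCB
  0xCB ⊕ 0x9A = 0x51
  0x51 ⊕ 0x67 = 0x36

36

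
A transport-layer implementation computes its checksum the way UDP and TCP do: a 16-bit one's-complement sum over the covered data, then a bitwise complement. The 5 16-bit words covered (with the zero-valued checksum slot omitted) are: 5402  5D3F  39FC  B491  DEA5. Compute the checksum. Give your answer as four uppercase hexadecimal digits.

One's-complement addition (fold any carry out of bit 15 back into bit 0):
  0x5402 + 0x5D3F = 0x0B141
  0xB141 + 0x39FC = 0x0EB3D
  0xEB3D + 0xB491 = 0x19FCE → wrap carry → 0x9FCF
  0x9FCF + 0xDEA5 = 0x17E74 → wrap carry → 0x7E75
One's-complement sum = 0x7E75.
Checksum = ~0x7E75 & 0xFFFF = 0x818A.

818A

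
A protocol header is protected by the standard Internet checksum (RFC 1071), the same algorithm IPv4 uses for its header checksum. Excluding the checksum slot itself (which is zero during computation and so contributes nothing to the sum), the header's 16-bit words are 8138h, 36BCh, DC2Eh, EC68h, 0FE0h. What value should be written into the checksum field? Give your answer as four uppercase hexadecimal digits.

6F93

One's-complement addition (fold any carry out of bit 15 back into bit 0):
  0x8138 + 0x36BC = 0x0B7F4
  0xB7F4 + 0xDC2E = 0x19422 → wrap carry → 0x9423
  0x9423 + 0xEC68 = 0x1808B → wrap carry → 0x808C
  0x808C + 0x0FE0 = 0x0906C
One's-complement sum = 0x906C.
Checksum = ~0x906C & 0xFFFF = 0x6F93.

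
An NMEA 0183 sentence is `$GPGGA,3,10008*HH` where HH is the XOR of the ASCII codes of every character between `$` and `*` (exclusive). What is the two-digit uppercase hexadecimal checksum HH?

XOR the ASCII codes of the payload characters:
  'G' = 0x47 → acc = 0x47
  'P' = 0x50 → acc = 0x17
  'G' = 0x47 → acc = 0x50
  'G' = 0x47 → acc = 0x17
  'A' = 0x41 → acc = 0x56
  ',' = 0x2C → acc = 0x7A
  '3' = 0x33 → acc = 0x49
  ',' = 0x2C → acc = 0x65
  '1' = 0x31 → acc = 0x54
  '0' = 0x30 → acc = 0x64
  '0' = 0x30 → acc = 0x54
  '0' = 0x30 → acc = 0x64
  '8' = 0x38 → acc = 0x5C
Checksum = 0x5C.

5C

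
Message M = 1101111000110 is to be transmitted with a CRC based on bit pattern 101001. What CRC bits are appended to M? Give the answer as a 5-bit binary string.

Append 5 zeros: 110111100011000000. Divide by 101001 (XOR where the leading bit is 1):
  pos 0: 110111 XOR 101001 = 011110
  pos 1: 111101 XOR 101001 = 010100
  pos 2: 101000 XOR 101001 = 000001
  pos 7: 100110 XOR 101001 = 001111
  pos 9: 111100 XOR 101001 = 010101
  pos 10: 101010 XOR 101001 = 000011
Remainder (last 5 bits) = 01100. This is the CRC / FCS.

01100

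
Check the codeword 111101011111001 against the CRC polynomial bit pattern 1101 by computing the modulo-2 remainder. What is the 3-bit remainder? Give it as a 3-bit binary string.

Modulo-2 division of 111101011111001 by 1101:
  pos 0: 1111 XOR 1101 = 0010
  pos 2: 1001 XOR 1101 = 0100
  pos 3: 1000 XOR 1101 = 0101
  pos 4: 1011 XOR 1101 = 0110
  pos 5: 1101 XOR 1101 = 0000
  pos 9: 1110 XOR 1101 = 0011
  pos 11: 1101 XOR 1101 = 0000
Remainder = 000 (zero — the frame passes the CRC check).

000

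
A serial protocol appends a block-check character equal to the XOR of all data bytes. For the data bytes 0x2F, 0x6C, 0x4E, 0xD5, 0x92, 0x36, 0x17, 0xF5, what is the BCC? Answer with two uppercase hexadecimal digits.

XOR the bytes together:
  start with 0x2F
  0x2F ⊕ 0x6C = 0x43
  0x43 ⊕ 0x4E = 0x0D
  0x0D ⊕ 0xD5 = 0xD8
  0xD8 ⊕ 0x92 = 0x4A
  0x4A ⊕ 0x36 = 0x7C
  0x7C ⊕ 0x17 = 0x6B
  0x6B ⊕ 0xF5 = 0x9E

9E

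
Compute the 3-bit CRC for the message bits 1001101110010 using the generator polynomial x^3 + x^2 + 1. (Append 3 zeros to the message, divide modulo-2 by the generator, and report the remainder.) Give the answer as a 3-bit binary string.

Append 3 zeros: 1001101110010000. Divide by 1101 (XOR where the leading bit is 1):
  pos 0: 1001 XOR 1101 = 0100
  pos 1: 1001 XOR 1101 = 0100
  pos 2: 1000 XOR 1101 = 0101
  pos 3: 1011 XOR 1101 = 0110
  pos 4: 1101 XOR 1101 = 0000
  pos 8: 1001 XOR 1101 = 0100
  pos 9: 1000 XOR 1101 = 0101
  pos 10: 1010 XOR 1101 = 0111
  pos 11: 1110 XOR 1101 = 0011
Remainder (last 3 bits) = 110. This is the CRC / FCS.

110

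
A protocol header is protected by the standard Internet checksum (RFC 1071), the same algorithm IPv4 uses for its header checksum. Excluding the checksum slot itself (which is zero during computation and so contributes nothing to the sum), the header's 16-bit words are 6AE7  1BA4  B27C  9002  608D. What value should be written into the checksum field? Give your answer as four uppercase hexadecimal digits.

One's-complement addition (fold any carry out of bit 15 back into bit 0):
  0x6AE7 + 0x1BA4 = 0x0868B
  0x868B + 0xB27C = 0x13907 → wrap carry → 0x3908
  0x3908 + 0x9002 = 0x0C90A
  0xC90A + 0x608D = 0x12997 → wrap carry → 0x2998
One's-complement sum = 0x2998.
Checksum = ~0x2998 & 0xFFFF = 0xD667.

D667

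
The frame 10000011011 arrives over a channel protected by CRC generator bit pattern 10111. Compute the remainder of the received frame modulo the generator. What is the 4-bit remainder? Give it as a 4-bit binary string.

Modulo-2 division of 10000011011 by 10111:
  pos 0: 10000 XOR 10111 = 00111
  pos 2: 11101 XOR 10111 = 01010
  pos 3: 10101 XOR 10111 = 00010
  pos 6: 10011 XOR 10111 = 00100
Remainder = 0100 (nonzero — an error is detected).

0100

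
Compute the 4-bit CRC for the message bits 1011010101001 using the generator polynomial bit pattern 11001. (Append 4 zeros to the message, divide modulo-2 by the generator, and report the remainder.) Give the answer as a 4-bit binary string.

1110

Append 4 zeros: 10110101010010000. Divide by 11001 (XOR where the leading bit is 1):
  pos 0: 10110 XOR 11001 = 01111
  pos 1: 11111 XOR 11001 = 00110
  pos 3: 11001 XOR 11001 = 00000
  pos 9: 10010 XOR 11001 = 01011
  pos 10: 10110 XOR 11001 = 01111
  pos 11: 11110 XOR 11001 = 00111
Remainder (last 4 bits) = 1110. This is the CRC / FCS.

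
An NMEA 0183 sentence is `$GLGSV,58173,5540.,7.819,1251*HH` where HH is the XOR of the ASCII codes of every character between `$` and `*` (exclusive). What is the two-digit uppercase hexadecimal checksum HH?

75

XOR the ASCII codes of the payload characters:
  'G' = 0x47 → acc = 0x47
  'L' = 0x4C → acc = 0x0B
  'G' = 0x47 → acc = 0x4C
  'S' = 0x53 → acc = 0x1F
  'V' = 0x56 → acc = 0x49
  ',' = 0x2C → acc = 0x65
  '5' = 0x35 → acc = 0x50
  '8' = 0x38 → acc = 0x68
  '1' = 0x31 → acc = 0x59
  '7' = 0x37 → acc = 0x6E
  '3' = 0x33 → acc = 0x5D
  ',' = 0x2C → acc = 0x71
  '5' = 0x35 → acc = 0x44
  '5' = 0x35 → acc = 0x71
  '4' = 0x34 → acc = 0x45
  '0' = 0x30 → acc = 0x75
  '.' = 0x2E → acc = 0x5B
  ',' = 0x2C → acc = 0x77
  '7' = 0x37 → acc = 0x40
  '.' = 0x2E → acc = 0x6E
  '8' = 0x38 → acc = 0x56
  '1' = 0x31 → acc = 0x67
  '9' = 0x39 → acc = 0x5E
  ',' = 0x2C → acc = 0x72
  '1' = 0x31 → acc = 0x43
  '2' = 0x32 → acc = 0x71
  '5' = 0x35 → acc = 0x44
  '1' = 0x31 → acc = 0x75
Checksum = 0x75.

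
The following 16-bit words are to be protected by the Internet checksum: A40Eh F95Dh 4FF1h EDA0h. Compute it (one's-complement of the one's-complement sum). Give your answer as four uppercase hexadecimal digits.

One's-complement addition (fold any carry out of bit 15 back into bit 0):
  0xA40E + 0xF95D = 0x19D6B → wrap carry → 0x9D6C
  0x9D6C + 0x4FF1 = 0x0ED5D
  0xED5D + 0xEDA0 = 0x1DAFD → wrap carry → 0xDAFE
One's-complement sum = 0xDAFE.
Checksum = ~0xDAFE & 0xFFFF = 0x2501.

2501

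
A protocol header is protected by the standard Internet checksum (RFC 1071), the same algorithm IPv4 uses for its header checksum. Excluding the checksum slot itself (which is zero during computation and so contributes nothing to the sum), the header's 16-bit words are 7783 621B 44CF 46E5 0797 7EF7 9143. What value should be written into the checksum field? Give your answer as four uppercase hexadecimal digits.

82DA

One's-complement addition (fold any carry out of bit 15 back into bit 0):
  0x7783 + 0x621B = 0x0D99E
  0xD99E + 0x44CF = 0x11E6D → wrap carry → 0x1E6E
  0x1E6E + 0x46E5 = 0x06553
  0x6553 + 0x0797 = 0x06CEA
  0x6CEA + 0x7EF7 = 0x0EBE1
  0xEBE1 + 0x9143 = 0x17D24 → wrap carry → 0x7D25
One's-complement sum = 0x7D25.
Checksum = ~0x7D25 & 0xFFFF = 0x82DA.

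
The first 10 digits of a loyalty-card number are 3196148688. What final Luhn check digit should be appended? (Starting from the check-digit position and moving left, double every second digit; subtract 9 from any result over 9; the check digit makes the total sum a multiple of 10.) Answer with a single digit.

Partial digits right→left: 8 8 6 8 4 1 6 9 1 3
Double every second digit counting from the check-digit position (so the 1st, 3rd, 5th, ... of the partial from the right).
  doubled (with −9 where >9): 7 3 8 3 2 → sum 23
  kept as-is: 8 8 1 9 3 → sum 29
Total = 23 + 29 = 52.
Check digit = (10 − (52 mod 10)) mod 10 = 8.

8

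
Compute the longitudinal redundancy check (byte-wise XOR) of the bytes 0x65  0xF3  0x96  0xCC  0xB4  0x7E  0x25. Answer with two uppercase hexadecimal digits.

XOR the bytes together:
  start with 0x65
  0x65 ⊕ 0xF3 = 0x96
  0x96 ⊕ 0x96 = 0x00
  0x00 ⊕ 0xCC = 0xCC
  0xCC ⊕ 0xB4 = 0x78
  0x78 ⊕ 0x7E = 0x06
  0x06 ⊕ 0x25 = 0x23

23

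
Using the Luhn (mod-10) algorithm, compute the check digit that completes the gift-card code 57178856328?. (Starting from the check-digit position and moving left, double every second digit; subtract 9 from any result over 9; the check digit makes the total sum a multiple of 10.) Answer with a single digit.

6

Partial digits right→left: 8 2 3 6 5 8 8 7 1 7 5
Double every second digit counting from the check-digit position (so the 1st, 3rd, 5th, ... of the partial from the right).
  doubled (with −9 where >9): 7 6 1 7 2 1 → sum 24
  kept as-is: 2 6 8 7 7 → sum 30
Total = 24 + 30 = 54.
Check digit = (10 − (54 mod 10)) mod 10 = 6.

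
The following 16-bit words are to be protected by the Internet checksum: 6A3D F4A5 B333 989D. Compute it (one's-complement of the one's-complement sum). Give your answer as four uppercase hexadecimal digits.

One's-complement addition (fold any carry out of bit 15 back into bit 0):
  0x6A3D + 0xF4A5 = 0x15EE2 → wrap carry → 0x5EE3
  0x5EE3 + 0xB333 = 0x11216 → wrap carry → 0x1217
  0x1217 + 0x989D = 0x0AAB4
One's-complement sum = 0xAAB4.
Checksum = ~0xAAB4 & 0xFFFF = 0x554B.

554B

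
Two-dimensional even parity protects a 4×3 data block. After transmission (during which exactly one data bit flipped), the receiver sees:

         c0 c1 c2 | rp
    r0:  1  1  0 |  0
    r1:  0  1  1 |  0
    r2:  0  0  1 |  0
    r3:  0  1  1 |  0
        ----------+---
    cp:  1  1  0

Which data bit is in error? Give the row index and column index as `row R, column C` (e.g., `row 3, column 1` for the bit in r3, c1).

row 2, column 2

Recompute each row's even parity and compare to rp:
  r0: data parity 0, sent rp 0 → ok
  r1: data parity 0, sent rp 0 → ok
  r2: data parity 1, sent rp 0 → mismatch
  r3: data parity 0, sent rp 0 → ok
Recompute each column's even parity and compare to cp:
  c0: data parity 1, sent cp 1 → ok
  c1: data parity 1, sent cp 1 → ok
  c2: data parity 1, sent cp 0 → mismatch
Exactly one row (r2) and one column (c2) fail → the flipped bit is at their intersection.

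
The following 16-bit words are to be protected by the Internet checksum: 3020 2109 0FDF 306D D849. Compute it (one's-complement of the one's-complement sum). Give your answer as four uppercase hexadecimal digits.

One's-complement addition (fold any carry out of bit 15 back into bit 0):
  0x3020 + 0x2109 = 0x05129
  0x5129 + 0x0FDF = 0x06108
  0x6108 + 0x306D = 0x09175
  0x9175 + 0xD849 = 0x169BE → wrap carry → 0x69BF
One's-complement sum = 0x69BF.
Checksum = ~0x69BF & 0xFFFF = 0x9640.

9640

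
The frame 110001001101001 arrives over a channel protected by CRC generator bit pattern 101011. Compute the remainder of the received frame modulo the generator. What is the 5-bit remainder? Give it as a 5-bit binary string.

00010

Modulo-2 division of 110001001101001 by 101011:
  pos 0: 110001 XOR 101011 = 011010
  pos 1: 110100 XOR 101011 = 011111
  pos 2: 111110 XOR 101011 = 010101
  pos 3: 101011 XOR 101011 = 000000
  pos 9: 101001 XOR 101011 = 000010
Remainder = 00010 (nonzero — an error is detected).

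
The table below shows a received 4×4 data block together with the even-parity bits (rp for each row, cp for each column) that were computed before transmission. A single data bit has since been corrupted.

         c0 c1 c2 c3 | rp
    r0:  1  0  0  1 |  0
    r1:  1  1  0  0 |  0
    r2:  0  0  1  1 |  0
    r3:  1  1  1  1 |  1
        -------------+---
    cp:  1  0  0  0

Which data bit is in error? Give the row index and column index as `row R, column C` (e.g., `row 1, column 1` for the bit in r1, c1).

row 3, column 3

Recompute each row's even parity and compare to rp:
  r0: data parity 0, sent rp 0 → ok
  r1: data parity 0, sent rp 0 → ok
  r2: data parity 0, sent rp 0 → ok
  r3: data parity 0, sent rp 1 → mismatch
Recompute each column's even parity and compare to cp:
  c0: data parity 1, sent cp 1 → ok
  c1: data parity 0, sent cp 0 → ok
  c2: data parity 0, sent cp 0 → ok
  c3: data parity 1, sent cp 0 → mismatch
Exactly one row (r3) and one column (c3) fail → the flipped bit is at their intersection.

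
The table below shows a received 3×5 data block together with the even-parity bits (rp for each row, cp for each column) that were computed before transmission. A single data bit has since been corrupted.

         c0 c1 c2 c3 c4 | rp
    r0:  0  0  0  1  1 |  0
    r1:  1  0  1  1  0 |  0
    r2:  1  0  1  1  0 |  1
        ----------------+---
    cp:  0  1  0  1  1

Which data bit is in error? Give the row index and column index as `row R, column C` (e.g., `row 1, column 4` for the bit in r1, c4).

Recompute each row's even parity and compare to rp:
  r0: data parity 0, sent rp 0 → ok
  r1: data parity 1, sent rp 0 → mismatch
  r2: data parity 1, sent rp 1 → ok
Recompute each column's even parity and compare to cp:
  c0: data parity 0, sent cp 0 → ok
  c1: data parity 0, sent cp 1 → mismatch
  c2: data parity 0, sent cp 0 → ok
  c3: data parity 1, sent cp 1 → ok
  c4: data parity 1, sent cp 1 → ok
Exactly one row (r1) and one column (c1) fail → the flipped bit is at their intersection.

row 1, column 1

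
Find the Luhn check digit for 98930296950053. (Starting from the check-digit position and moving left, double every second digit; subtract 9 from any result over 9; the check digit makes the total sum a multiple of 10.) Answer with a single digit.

2

Partial digits right→left: 3 5 0 0 5 9 6 9 2 0 3 9 8 9
Double every second digit counting from the check-digit position (so the 1st, 3rd, 5th, ... of the partial from the right).
  doubled (with −9 where >9): 6 0 1 3 4 6 7 → sum 27
  kept as-is: 5 0 9 9 0 9 9 → sum 41
Total = 27 + 41 = 68.
Check digit = (10 − (68 mod 10)) mod 10 = 2.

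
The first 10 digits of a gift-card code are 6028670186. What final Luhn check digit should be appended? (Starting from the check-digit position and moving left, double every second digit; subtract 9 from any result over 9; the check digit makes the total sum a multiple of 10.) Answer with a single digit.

Partial digits right→left: 6 8 1 0 7 6 8 2 0 6
Double every second digit counting from the check-digit position (so the 1st, 3rd, 5th, ... of the partial from the right).
  doubled (with −9 where >9): 3 2 5 7 0 → sum 17
  kept as-is: 8 0 6 2 6 → sum 22
Total = 17 + 22 = 39.
Check digit = (10 − (39 mod 10)) mod 10 = 1.

1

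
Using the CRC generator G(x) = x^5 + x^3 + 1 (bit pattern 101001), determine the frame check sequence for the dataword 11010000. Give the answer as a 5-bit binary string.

01100

Append 5 zeros: 1101000000000. Divide by 101001 (XOR where the leading bit is 1):
  pos 0: 110100 XOR 101001 = 011101
  pos 1: 111010 XOR 101001 = 010011
  pos 2: 100110 XOR 101001 = 001111
  pos 4: 111100 XOR 101001 = 010101
  pos 5: 101010 XOR 101001 = 000011
Remainder (last 5 bits) = 01100. This is the CRC / FCS.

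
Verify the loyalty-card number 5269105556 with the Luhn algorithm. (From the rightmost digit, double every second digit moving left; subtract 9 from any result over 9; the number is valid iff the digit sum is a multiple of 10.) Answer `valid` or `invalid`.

valid

From the right, keep odd positions and double even positions (subtract 9 from any doubled value over 9):
  doubled (positions 2,4,...): 1 1 2 3 1 → sum 8
  kept (positions 1,3,...): 6 5 0 9 2 → sum 22
Total = 30.
30 mod 10 = 0, so the number is valid.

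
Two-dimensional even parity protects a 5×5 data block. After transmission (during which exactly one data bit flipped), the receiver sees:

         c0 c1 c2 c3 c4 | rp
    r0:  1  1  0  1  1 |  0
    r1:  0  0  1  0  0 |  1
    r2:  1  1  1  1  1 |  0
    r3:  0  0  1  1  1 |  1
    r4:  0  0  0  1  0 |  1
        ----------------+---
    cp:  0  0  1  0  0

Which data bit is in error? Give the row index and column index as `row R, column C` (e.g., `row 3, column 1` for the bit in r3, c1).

row 2, column 4

Recompute each row's even parity and compare to rp:
  r0: data parity 0, sent rp 0 → ok
  r1: data parity 1, sent rp 1 → ok
  r2: data parity 1, sent rp 0 → mismatch
  r3: data parity 1, sent rp 1 → ok
  r4: data parity 1, sent rp 1 → ok
Recompute each column's even parity and compare to cp:
  c0: data parity 0, sent cp 0 → ok
  c1: data parity 0, sent cp 0 → ok
  c2: data parity 1, sent cp 1 → ok
  c3: data parity 0, sent cp 0 → ok
  c4: data parity 1, sent cp 0 → mismatch
Exactly one row (r2) and one column (c4) fail → the flipped bit is at their intersection.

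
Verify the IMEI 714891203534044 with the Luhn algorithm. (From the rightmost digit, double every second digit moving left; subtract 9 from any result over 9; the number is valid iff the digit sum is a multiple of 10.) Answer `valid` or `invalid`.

From the right, keep odd positions and double even positions (subtract 9 from any doubled value over 9):
  doubled (positions 2,4,...): 8 8 1 0 2 7 2 → sum 28
  kept (positions 1,3,...): 4 0 3 3 2 9 4 7 → sum 32
Total = 60.
60 mod 10 = 0, so the number is valid.

valid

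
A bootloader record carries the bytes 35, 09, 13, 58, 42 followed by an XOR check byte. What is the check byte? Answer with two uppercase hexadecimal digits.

XOR the bytes together:
  start with 0x35
  0x35 ⊕ 0x09 = 0x3C
  0x3C ⊕ 0x13 = 0x2F
  0x2F ⊕ 0x58 = 0x77
  0x77 ⊕ 0x42 = 0x35

35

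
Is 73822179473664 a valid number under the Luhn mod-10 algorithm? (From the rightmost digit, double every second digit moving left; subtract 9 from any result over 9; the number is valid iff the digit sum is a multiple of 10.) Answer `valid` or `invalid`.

valid

From the right, keep odd positions and double even positions (subtract 9 from any doubled value over 9):
  doubled (positions 2,4,...): 3 6 8 5 4 7 5 → sum 38
  kept (positions 1,3,...): 4 6 7 9 1 2 3 → sum 32
Total = 70.
70 mod 10 = 0, so the number is valid.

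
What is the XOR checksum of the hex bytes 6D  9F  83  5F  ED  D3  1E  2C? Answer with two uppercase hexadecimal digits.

XOR the bytes together:
  start with 0x6D
  0x6D ⊕ 0x9F = 0xF2
  0xF2 ⊕ 0x83 = 0x71
  0x71 ⊕ 0x5F = 0x2E
  0x2E ⊕ 0xED = 0xC3
  0xC3 ⊕ 0xD3 = 0x10
  0x10 ⊕ 0x1E = 0x0E
  0x0E ⊕ 0x2C = 0x22

22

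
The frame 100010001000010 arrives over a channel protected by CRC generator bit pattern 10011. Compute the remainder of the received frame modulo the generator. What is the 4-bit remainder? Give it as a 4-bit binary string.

0000

Modulo-2 division of 100010001000010 by 10011:
  pos 0: 10001 XOR 10011 = 00010
  pos 3: 10000 XOR 10011 = 00011
  pos 6: 11100 XOR 10011 = 01111
  pos 7: 11110 XOR 10011 = 01101
  pos 8: 11010 XOR 10011 = 01001
  pos 9: 10011 XOR 10011 = 00000
Remainder = 0000 (zero — the frame passes the CRC check).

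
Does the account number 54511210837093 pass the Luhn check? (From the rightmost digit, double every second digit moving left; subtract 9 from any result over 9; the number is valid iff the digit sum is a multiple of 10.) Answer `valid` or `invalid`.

valid

From the right, keep odd positions and double even positions (subtract 9 from any doubled value over 9):
  doubled (positions 2,4,...): 9 5 7 2 2 1 1 → sum 27
  kept (positions 1,3,...): 3 0 3 0 2 1 4 → sum 13
Total = 40.
40 mod 10 = 0, so the number is valid.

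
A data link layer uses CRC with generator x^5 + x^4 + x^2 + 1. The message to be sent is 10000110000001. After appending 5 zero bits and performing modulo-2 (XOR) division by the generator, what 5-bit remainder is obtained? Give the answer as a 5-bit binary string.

01100

Append 5 zeros: 1000011000000100000. Divide by 110101 (XOR where the leading bit is 1):
  pos 0: 100001 XOR 110101 = 010100
  pos 1: 101001 XOR 110101 = 011100
  pos 2: 111000 XOR 110101 = 001101
  pos 4: 110100 XOR 110101 = 000001
  pos 9: 100010 XOR 110101 = 010111
  pos 10: 101110 XOR 110101 = 011011
  pos 11: 110110 XOR 110101 = 000011
Remainder (last 5 bits) = 01100. This is the CRC / FCS.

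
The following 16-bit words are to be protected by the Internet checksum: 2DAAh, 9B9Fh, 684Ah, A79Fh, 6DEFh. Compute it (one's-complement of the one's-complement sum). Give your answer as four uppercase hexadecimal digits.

One's-complement addition (fold any carry out of bit 15 back into bit 0):
  0x2DAA + 0x9B9F = 0x0C949
  0xC949 + 0x684A = 0x13193 → wrap carry → 0x3194
  0x3194 + 0xA79F = 0x0D933
  0xD933 + 0x6DEF = 0x14722 → wrap carry → 0x4723
One's-complement sum = 0x4723.
Checksum = ~0x4723 & 0xFFFF = 0xB8DC.

B8DC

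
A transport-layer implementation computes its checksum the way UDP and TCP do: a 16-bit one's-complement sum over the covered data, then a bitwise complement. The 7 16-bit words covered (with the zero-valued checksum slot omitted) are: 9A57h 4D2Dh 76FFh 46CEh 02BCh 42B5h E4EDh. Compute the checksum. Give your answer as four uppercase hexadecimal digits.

304E

One's-complement addition (fold any carry out of bit 15 back into bit 0):
  0x9A57 + 0x4D2D = 0x0E784
  0xE784 + 0x76FF = 0x15E83 → wrap carry → 0x5E84
  0x5E84 + 0x46CE = 0x0A552
  0xA552 + 0x02BC = 0x0A80E
  0xA80E + 0x42B5 = 0x0EAC3
  0xEAC3 + 0xE4ED = 0x1CFB0 → wrap carry → 0xCFB1
One's-complement sum = 0xCFB1.
Checksum = ~0xCFB1 & 0xFFFF = 0x304E.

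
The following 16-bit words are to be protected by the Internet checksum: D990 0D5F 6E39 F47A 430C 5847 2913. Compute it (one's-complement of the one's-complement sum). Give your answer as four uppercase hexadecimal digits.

F1F4

One's-complement addition (fold any carry out of bit 15 back into bit 0):
  0xD990 + 0x0D5F = 0x0E6EF
  0xE6EF + 0x6E39 = 0x15528 → wrap carry → 0x5529
  0x5529 + 0xF47A = 0x149A3 → wrap carry → 0x49A4
  0x49A4 + 0x430C = 0x08CB0
  0x8CB0 + 0x5847 = 0x0E4F7
  0xE4F7 + 0x2913 = 0x10E0A → wrap carry → 0x0E0B
One's-complement sum = 0x0E0B.
Checksum = ~0x0E0B & 0xFFFF = 0xF1F4.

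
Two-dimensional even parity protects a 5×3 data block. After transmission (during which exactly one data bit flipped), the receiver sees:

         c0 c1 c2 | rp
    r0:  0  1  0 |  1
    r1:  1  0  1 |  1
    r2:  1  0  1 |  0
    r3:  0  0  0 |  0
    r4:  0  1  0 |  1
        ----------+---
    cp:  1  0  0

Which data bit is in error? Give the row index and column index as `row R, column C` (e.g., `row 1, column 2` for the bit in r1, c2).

Recompute each row's even parity and compare to rp:
  r0: data parity 1, sent rp 1 → ok
  r1: data parity 0, sent rp 1 → mismatch
  r2: data parity 0, sent rp 0 → ok
  r3: data parity 0, sent rp 0 → ok
  r4: data parity 1, sent rp 1 → ok
Recompute each column's even parity and compare to cp:
  c0: data parity 0, sent cp 1 → mismatch
  c1: data parity 0, sent cp 0 → ok
  c2: data parity 0, sent cp 0 → ok
Exactly one row (r1) and one column (c0) fail → the flipped bit is at their intersection.

row 1, column 0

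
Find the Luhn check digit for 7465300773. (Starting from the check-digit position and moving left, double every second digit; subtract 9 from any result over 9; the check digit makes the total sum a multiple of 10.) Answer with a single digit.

7

Partial digits right→left: 3 7 7 0 0 3 5 6 4 7
Double every second digit counting from the check-digit position (so the 1st, 3rd, 5th, ... of the partial from the right).
  doubled (with −9 where >9): 6 5 0 1 8 → sum 20
  kept as-is: 7 0 3 6 7 → sum 23
Total = 20 + 23 = 43.
Check digit = (10 − (43 mod 10)) mod 10 = 7.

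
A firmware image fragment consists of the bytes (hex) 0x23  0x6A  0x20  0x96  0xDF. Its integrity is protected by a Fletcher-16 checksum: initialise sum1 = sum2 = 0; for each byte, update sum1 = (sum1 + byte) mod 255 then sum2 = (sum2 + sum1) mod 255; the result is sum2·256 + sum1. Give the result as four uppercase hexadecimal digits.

C624

Running sums (mod 255):
  after byte 0 (0x23): sum1=35, sum2=35
  after byte 1 (0x6A): sum1=141, sum2=176
  after byte 2 (0x20): sum1=173, sum2=94
  after byte 3 (0x96): sum1=68, sum2=162
  after byte 4 (0xDF): sum1=36, sum2=198
Checksum = sum2·256 + sum1 = 198·256 + 36 = 50724 = 0xC624.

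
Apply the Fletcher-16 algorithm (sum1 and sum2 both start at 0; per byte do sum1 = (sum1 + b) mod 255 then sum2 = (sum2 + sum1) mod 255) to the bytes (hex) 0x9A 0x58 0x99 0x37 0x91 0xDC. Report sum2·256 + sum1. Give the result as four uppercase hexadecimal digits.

Running sums (mod 255):
  after byte 0 (0x9A): sum1=154, sum2=154
  after byte 1 (0x58): sum1=242, sum2=141
  after byte 2 (0x99): sum1=140, sum2=26
  after byte 3 (0x37): sum1=195, sum2=221
  after byte 4 (0x91): sum1=85, sum2=51
  after byte 5 (0xDC): sum1=50, sum2=101
Checksum = sum2·256 + sum1 = 101·256 + 50 = 25906 = 0x6532.

6532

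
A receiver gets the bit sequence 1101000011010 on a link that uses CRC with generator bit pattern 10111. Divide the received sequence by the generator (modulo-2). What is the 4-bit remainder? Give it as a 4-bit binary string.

0000

Modulo-2 division of 1101000011010 by 10111:
  pos 0: 11010 XOR 10111 = 01101
  pos 1: 11010 XOR 10111 = 01101
  pos 2: 11010 XOR 10111 = 01101
  pos 3: 11010 XOR 10111 = 01101
  pos 4: 11011 XOR 10111 = 01100
  pos 5: 11001 XOR 10111 = 01110
  pos 6: 11100 XOR 10111 = 01011
  pos 7: 10111 XOR 10111 = 00000
Remainder = 0000 (zero — the frame passes the CRC check).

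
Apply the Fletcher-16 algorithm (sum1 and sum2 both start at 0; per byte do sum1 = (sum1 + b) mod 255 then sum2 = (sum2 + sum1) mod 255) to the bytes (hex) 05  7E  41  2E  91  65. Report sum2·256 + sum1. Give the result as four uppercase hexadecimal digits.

AEE9

Running sums (mod 255):
  after byte 0 (05): sum1=5, sum2=5
  after byte 1 (7E): sum1=131, sum2=136
  after byte 2 (41): sum1=196, sum2=77
  after byte 3 (2E): sum1=242, sum2=64
  after byte 4 (91): sum1=132, sum2=196
  after byte 5 (65): sum1=233, sum2=174
Checksum = sum2·256 + sum1 = 174·256 + 233 = 44777 = 0xAEE9.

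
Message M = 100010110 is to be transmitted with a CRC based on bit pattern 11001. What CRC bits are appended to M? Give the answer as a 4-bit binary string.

Append 4 zeros: 1000101100000. Divide by 11001 (XOR where the leading bit is 1):
  pos 0: 10001 XOR 11001 = 01000
  pos 1: 10000 XOR 11001 = 01001
  pos 2: 10011 XOR 11001 = 01010
  pos 3: 10101 XOR 11001 = 01100
  pos 4: 11000 XOR 11001 = 00001
  pos 8: 10000 XOR 11001 = 01001
Remainder (last 4 bits) = 1001. This is the CRC / FCS.

1001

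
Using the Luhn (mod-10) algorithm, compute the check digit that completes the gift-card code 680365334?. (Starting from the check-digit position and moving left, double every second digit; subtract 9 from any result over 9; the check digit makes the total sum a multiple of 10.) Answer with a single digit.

1

Partial digits right→left: 4 3 3 5 6 3 0 8 6
Double every second digit counting from the check-digit position (so the 1st, 3rd, 5th, ... of the partial from the right).
  doubled (with −9 where >9): 8 6 3 0 3 → sum 20
  kept as-is: 3 5 3 8 → sum 19
Total = 20 + 19 = 39.
Check digit = (10 − (39 mod 10)) mod 10 = 1.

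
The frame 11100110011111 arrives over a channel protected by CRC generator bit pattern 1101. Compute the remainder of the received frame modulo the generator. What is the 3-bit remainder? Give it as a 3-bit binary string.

100

Modulo-2 division of 11100110011111 by 1101:
  pos 0: 1110 XOR 1101 = 0011
  pos 2: 1101 XOR 1101 = 0000
  pos 6: 1001 XOR 1101 = 0100
  pos 7: 1001 XOR 1101 = 0100
  pos 8: 1001 XOR 1101 = 0100
  pos 9: 1001 XOR 1101 = 0100
  pos 10: 1001 XOR 1101 = 0100
Remainder = 100 (nonzero — an error is detected).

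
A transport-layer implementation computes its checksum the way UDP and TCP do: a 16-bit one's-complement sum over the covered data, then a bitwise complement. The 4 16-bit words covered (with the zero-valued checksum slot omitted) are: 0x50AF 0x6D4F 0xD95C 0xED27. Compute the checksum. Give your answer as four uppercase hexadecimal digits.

7B7C

One's-complement addition (fold any carry out of bit 15 back into bit 0):
  0x50AF + 0x6D4F = 0x0BDFE
  0xBDFE + 0xD95C = 0x1975A → wrap carry → 0x975B
  0x975B + 0xED27 = 0x18482 → wrap carry → 0x8483
One's-complement sum = 0x8483.
Checksum = ~0x8483 & 0xFFFF = 0x7B7C.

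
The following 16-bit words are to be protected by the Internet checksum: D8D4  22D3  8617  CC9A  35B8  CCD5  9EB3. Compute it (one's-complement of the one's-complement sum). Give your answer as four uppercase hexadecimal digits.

One's-complement addition (fold any carry out of bit 15 back into bit 0):
  0xD8D4 + 0x22D3 = 0x0FBA7
  0xFBA7 + 0x8617 = 0x181BE → wrap carry → 0x81BF
  0x81BF + 0xCC9A = 0x14E59 → wrap carry → 0x4E5A
  0x4E5A + 0x35B8 = 0x08412
  0x8412 + 0xCCD5 = 0x150E7 → wrap carry → 0x50E8
  0x50E8 + 0x9EB3 = 0x0EF9B
One's-complement sum = 0xEF9B.
Checksum = ~0xEF9B & 0xFFFF = 0x1064.

1064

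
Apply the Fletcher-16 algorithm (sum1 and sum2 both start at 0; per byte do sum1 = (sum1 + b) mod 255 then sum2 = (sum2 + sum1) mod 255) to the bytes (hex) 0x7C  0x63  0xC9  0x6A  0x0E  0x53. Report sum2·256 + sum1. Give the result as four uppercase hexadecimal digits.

Running sums (mod 255):
  after byte 0 (0x7C): sum1=124, sum2=124
  after byte 1 (0x63): sum1=223, sum2=92
  after byte 2 (0xC9): sum1=169, sum2=6
  after byte 3 (0x6A): sum1=20, sum2=26
  after byte 4 (0x0E): sum1=34, sum2=60
  after byte 5 (0x53): sum1=117, sum2=177
Checksum = sum2·256 + sum1 = 177·256 + 117 = 45429 = 0xB175.

B175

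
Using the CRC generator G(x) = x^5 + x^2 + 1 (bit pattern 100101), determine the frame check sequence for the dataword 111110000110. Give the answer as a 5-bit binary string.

10101

Append 5 zeros: 11111000011000000. Divide by 100101 (XOR where the leading bit is 1):
  pos 0: 111110 XOR 100101 = 011011
  pos 1: 110110 XOR 100101 = 010011
  pos 2: 100110 XOR 100101 = 000011
  pos 6: 110110 XOR 100101 = 010011
  pos 7: 100110 XOR 100101 = 000011
  pos 11: 110000 XOR 100101 = 010101
Remainder (last 5 bits) = 10101. This is the CRC / FCS.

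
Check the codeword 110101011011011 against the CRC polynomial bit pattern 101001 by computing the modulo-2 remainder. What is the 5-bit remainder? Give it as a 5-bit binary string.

Modulo-2 division of 110101011011011 by 101001:
  pos 0: 110101 XOR 101001 = 011100
  pos 1: 111000 XOR 101001 = 010001
  pos 2: 100011 XOR 101001 = 001010
  pos 4: 101010 XOR 101001 = 000011
  pos 8: 111101 XOR 101001 = 010100
  pos 9: 101001 XOR 101001 = 000000
Remainder = 00000 (zero — the frame passes the CRC check).

00000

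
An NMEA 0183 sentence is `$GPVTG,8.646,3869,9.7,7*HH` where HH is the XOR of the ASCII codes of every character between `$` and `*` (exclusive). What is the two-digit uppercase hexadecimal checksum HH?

XOR the ASCII codes of the payload characters:
  'G' = 0x47 → acc = 0x47
  'P' = 0x50 → acc = 0x17
  'V' = 0x56 → acc = 0x41
  'T' = 0x54 → acc = 0x15
  'G' = 0x47 → acc = 0x52
  ',' = 0x2C → acc = 0x7E
  '8' = 0x38 → acc = 0x46
  '.' = 0x2E → acc = 0x68
  '6' = 0x36 → acc = 0x5E
  '4' = 0x34 → acc = 0x6A
  '6' = 0x36 → acc = 0x5C
  ',' = 0x2C → acc = 0x70
  '3' = 0x33 → acc = 0x43
  '8' = 0x38 → acc = 0x7B
  '6' = 0x36 → acc = 0x4D
  '9' = 0x39 → acc = 0x74
  ',' = 0x2C → acc = 0x58
  '9' = 0x39 → acc = 0x61
  '.' = 0x2E → acc = 0x4F
  '7' = 0x37 → acc = 0x78
  ',' = 0x2C → acc = 0x54
  '7' = 0x37 → acc = 0x63
Checksum = 0x63.

63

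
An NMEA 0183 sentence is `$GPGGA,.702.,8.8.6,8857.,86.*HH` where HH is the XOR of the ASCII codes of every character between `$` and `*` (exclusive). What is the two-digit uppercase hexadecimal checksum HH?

59

XOR the ASCII codes of the payload characters:
  'G' = 0x47 → acc = 0x47
  'P' = 0x50 → acc = 0x17
  'G' = 0x47 → acc = 0x50
  'G' = 0x47 → acc = 0x17
  'A' = 0x41 → acc = 0x56
  ',' = 0x2C → acc = 0x7A
  '.' = 0x2E → acc = 0x54
  '7' = 0x37 → acc = 0x63
  '0' = 0x30 → acc = 0x53
  '2' = 0x32 → acc = 0x61
  '.' = 0x2E → acc = 0x4F
  ',' = 0x2C → acc = 0x63
  '8' = 0x38 → acc = 0x5B
  '.' = 0x2E → acc = 0x75
  '8' = 0x38 → acc = 0x4D
  '.' = 0x2E → acc = 0x63
  '6' = 0x36 → acc = 0x55
  ',' = 0x2C → acc = 0x79
  '8' = 0x38 → acc = 0x41
  '8' = 0x38 → acc = 0x79
  '5' = 0x35 → acc = 0x4C
  '7' = 0x37 → acc = 0x7B
  '.' = 0x2E → acc = 0x55
  ',' = 0x2C → acc = 0x79
  '8' = 0x38 → acc = 0x41
  '6' = 0x36 → acc = 0x77
  '.' = 0x2E → acc = 0x59
Checksum = 0x59.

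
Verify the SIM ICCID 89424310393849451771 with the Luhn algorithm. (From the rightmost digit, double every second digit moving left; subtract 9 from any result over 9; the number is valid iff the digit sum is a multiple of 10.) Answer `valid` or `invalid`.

invalid

From the right, keep odd positions and double even positions (subtract 9 from any doubled value over 9):
  doubled (positions 2,4,...): 5 2 8 8 6 6 2 8 8 7 → sum 60
  kept (positions 1,3,...): 1 7 5 9 8 9 0 3 2 9 → sum 53
Total = 113.
113 mod 10 = 3, so the number is invalid.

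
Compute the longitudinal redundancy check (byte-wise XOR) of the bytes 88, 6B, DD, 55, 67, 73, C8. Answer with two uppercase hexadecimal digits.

B7

XOR the bytes together:
  start with 0x88
  0x88 ⊕ 0x6B = 0xE3
  0xE3 ⊕ 0xDD = 0x3E
  0x3E ⊕ 0x55 = 0x6B
  0x6B ⊕ 0x67 = 0x0C
  0x0C ⊕ 0x73 = 0x7F
  0x7F ⊕ 0xC8 = 0xB7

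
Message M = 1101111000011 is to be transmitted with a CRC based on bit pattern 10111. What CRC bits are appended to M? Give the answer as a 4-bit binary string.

Append 4 zeros: 11011110000110000. Divide by 10111 (XOR where the leading bit is 1):
  pos 0: 11011 XOR 10111 = 01100
  pos 1: 11001 XOR 10111 = 01110
  pos 2: 11101 XOR 10111 = 01010
  pos 3: 10100 XOR 10111 = 00011
  pos 6: 11000 XOR 10111 = 01111
  pos 7: 11111 XOR 10111 = 01000
  pos 8: 10001 XOR 10111 = 00110
  pos 10: 11000 XOR 10111 = 01111
  pos 11: 11110 XOR 10111 = 01001
  pos 12: 10010 XOR 10111 = 00101
Remainder (last 4 bits) = 0101. This is the CRC / FCS.

0101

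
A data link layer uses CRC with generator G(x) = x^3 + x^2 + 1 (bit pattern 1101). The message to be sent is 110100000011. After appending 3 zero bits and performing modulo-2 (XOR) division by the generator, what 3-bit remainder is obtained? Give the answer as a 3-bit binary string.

Append 3 zeros: 110100000011000. Divide by 1101 (XOR where the leading bit is 1):
  pos 0: 1101 XOR 1101 = 0000
  pos 10: 1100 XOR 1101 = 0001
Remainder (last 3 bits) = 010. This is the CRC / FCS.

010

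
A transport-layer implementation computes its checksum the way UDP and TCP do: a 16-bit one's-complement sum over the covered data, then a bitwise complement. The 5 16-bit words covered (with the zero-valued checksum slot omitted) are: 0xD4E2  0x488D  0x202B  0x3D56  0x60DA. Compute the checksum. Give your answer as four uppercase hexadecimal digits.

2434

One's-complement addition (fold any carry out of bit 15 back into bit 0):
  0xD4E2 + 0x488D = 0x11D6F → wrap carry → 0x1D70
  0x1D70 + 0x202B = 0x03D9B
  0x3D9B + 0x3D56 = 0x07AF1
  0x7AF1 + 0x60DA = 0x0DBCB
One's-complement sum = 0xDBCB.
Checksum = ~0xDBCB & 0xFFFF = 0x2434.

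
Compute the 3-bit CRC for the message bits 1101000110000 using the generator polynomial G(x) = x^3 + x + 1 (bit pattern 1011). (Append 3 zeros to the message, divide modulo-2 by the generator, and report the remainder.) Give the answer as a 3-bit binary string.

Append 3 zeros: 1101000110000000. Divide by 1011 (XOR where the leading bit is 1):
  pos 0: 1101 XOR 1011 = 0110
  pos 1: 1100 XOR 1011 = 0111
  pos 2: 1110 XOR 1011 = 0101
  pos 3: 1010 XOR 1011 = 0001
  pos 6: 1110 XOR 1011 = 0101
  pos 7: 1010 XOR 1011 = 0001
  pos 10: 1000 XOR 1011 = 0011
  pos 12: 1100 XOR 1011 = 0111
Remainder (last 3 bits) = 111. This is the CRC / FCS.

111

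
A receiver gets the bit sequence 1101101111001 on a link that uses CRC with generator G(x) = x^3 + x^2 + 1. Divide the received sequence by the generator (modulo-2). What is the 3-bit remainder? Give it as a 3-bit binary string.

Modulo-2 division of 1101101111001 by 1101:
  pos 0: 1101 XOR 1101 = 0000
  pos 4: 1011 XOR 1101 = 0110
  pos 5: 1101 XOR 1101 = 0000
  pos 9: 1001 XOR 1101 = 0100
Remainder = 100 (nonzero — an error is detected).

100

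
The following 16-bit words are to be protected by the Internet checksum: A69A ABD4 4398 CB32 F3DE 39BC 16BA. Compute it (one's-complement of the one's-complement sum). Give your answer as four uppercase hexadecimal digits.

One's-complement addition (fold any carry out of bit 15 back into bit 0):
  0xA69A + 0xABD4 = 0x1526E → wrap carry → 0x526F
  0x526F + 0x4398 = 0x09607
  0x9607 + 0xCB32 = 0x16139 → wrap carry → 0x613A
  0x613A + 0xF3DE = 0x15518 → wrap carry → 0x5519
  0x5519 + 0x39BC = 0x08ED5
  0x8ED5 + 0x16BA = 0x0A58F
One's-complement sum = 0xA58F.
Checksum = ~0xA58F & 0xFFFF = 0x5A70.

5A70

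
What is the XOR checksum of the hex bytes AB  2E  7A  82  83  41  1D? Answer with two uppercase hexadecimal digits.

A2

XOR the bytes together:
  start with 0xAB
  0xAB ⊕ 0x2E = 0x85
  0x85 ⊕ 0x7A = 0xFF
  0xFF ⊕ 0x82 = 0x7D
  0x7D ⊕ 0x83 = 0xFE
  0xFE ⊕ 0x41 = 0xBF
  0xBF ⊕ 0x1D = 0xA2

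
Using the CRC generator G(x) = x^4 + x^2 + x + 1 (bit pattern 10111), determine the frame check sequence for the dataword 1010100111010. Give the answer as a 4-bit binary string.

Append 4 zeros: 10101001110100000. Divide by 10111 (XOR where the leading bit is 1):
  pos 0: 10101 XOR 10111 = 00010
  pos 3: 10001 XOR 10111 = 00110
  pos 5: 11011 XOR 10111 = 01100
  pos 6: 11000 XOR 10111 = 01111
  pos 7: 11111 XOR 10111 = 01000
  pos 8: 10000 XOR 10111 = 00111
  pos 10: 11100 XOR 10111 = 01011
  pos 11: 10110 XOR 10111 = 00001
Remainder (last 4 bits) = 0010. This is the CRC / FCS.

0010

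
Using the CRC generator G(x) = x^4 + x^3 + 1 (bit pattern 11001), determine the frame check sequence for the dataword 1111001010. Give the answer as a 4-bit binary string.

Append 4 zeros: 11110010100000. Divide by 11001 (XOR where the leading bit is 1):
  pos 0: 11110 XOR 11001 = 00111
  pos 2: 11101 XOR 11001 = 00100
  pos 4: 10001 XOR 11001 = 01000
  pos 5: 10000 XOR 11001 = 01001
  pos 6: 10010 XOR 11001 = 01011
  pos 7: 10110 XOR 11001 = 01111
  pos 8: 11110 XOR 11001 = 00111
Remainder (last 4 bits) = 1110. This is the CRC / FCS.

1110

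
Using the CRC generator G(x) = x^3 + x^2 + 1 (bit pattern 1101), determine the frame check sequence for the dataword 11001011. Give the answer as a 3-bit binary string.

Append 3 zeros: 11001011000. Divide by 1101 (XOR where the leading bit is 1):
  pos 0: 1100 XOR 1101 = 0001
  pos 3: 1101 XOR 1101 = 0000
  pos 7: 1000 XOR 1101 = 0101
Remainder (last 3 bits) = 101. This is the CRC / FCS.

101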